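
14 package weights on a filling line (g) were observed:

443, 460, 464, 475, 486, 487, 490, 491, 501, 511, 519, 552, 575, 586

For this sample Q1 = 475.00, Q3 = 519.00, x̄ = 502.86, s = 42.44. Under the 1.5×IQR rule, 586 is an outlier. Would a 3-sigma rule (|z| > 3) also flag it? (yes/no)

no

z = (586 − 502.86) / 42.44 = 1.96.
|z| = 1.96 ≤ 3.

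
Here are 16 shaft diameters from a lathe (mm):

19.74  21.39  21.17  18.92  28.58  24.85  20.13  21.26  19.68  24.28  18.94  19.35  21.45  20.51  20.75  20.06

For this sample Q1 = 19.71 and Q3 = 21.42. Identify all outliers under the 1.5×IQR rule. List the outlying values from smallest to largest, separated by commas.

IQR = Q3 − Q1 = 21.42 − 19.71 = 1.71.
Lower fence = Q1 − 1.5·IQR = 19.71 − 2.565 = 17.145.
Upper fence = Q3 + 1.5·IQR = 21.42 + 2.565 = 23.985.
24.28 > 23.985 → outlier.
24.85 > 23.985 → outlier.
28.58 > 23.985 → outlier.
All remaining values lie within [17.145, 23.985].

24.28, 24.85, 28.58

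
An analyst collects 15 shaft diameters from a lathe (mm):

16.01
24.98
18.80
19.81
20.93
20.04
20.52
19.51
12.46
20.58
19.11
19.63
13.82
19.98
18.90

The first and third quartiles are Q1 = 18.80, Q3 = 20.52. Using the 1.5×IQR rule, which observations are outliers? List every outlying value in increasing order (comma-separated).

IQR = Q3 − Q1 = 20.52 − 18.80 = 1.72.
Lower fence = Q1 − 1.5·IQR = 18.80 − 2.58 = 16.22.
Upper fence = Q3 + 1.5·IQR = 20.52 + 2.58 = 23.10.
12.46 < 16.22 → outlier.
13.82 < 16.22 → outlier.
16.01 < 16.22 → outlier.
24.98 > 23.10 → outlier.
All remaining values lie within [16.22, 23.10].

12.46, 13.82, 16.01, 24.98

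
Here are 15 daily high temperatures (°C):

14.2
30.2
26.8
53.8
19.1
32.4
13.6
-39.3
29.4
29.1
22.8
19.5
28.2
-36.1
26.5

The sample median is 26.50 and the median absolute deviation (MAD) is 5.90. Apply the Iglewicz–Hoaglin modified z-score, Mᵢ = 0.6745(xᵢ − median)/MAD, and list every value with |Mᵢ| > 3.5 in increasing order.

|Mᵢ| > 3.5 ⇔ |xᵢ − 26.50| > 3.5·5.90/0.6745 = 30.62.
So outliers lie outside [-4.12, 57.12].
-39.3: M = -7.52 → outlier.
-36.1: M = -7.16 → outlier.

-39.3, -36.1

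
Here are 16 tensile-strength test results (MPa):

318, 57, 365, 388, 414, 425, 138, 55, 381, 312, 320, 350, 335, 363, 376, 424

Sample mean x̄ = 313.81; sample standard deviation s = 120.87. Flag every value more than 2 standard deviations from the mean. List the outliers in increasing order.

Cutoffs at x̄ ± 2s: 313.81 ± 2·120.87 = [72.07, 555.55].
55: z = -2.14, |z| > 2 → outlier.
57: z = -2.12, |z| > 2 → outlier.
Every other value lies within [72.07, 555.55].

55, 57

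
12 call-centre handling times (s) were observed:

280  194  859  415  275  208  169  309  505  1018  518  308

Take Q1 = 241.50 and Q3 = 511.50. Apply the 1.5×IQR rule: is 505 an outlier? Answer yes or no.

IQR = Q3 − Q1 = 511.50 − 241.50 = 270.00.
Lower fence = Q1 − 1.5·IQR = 241.50 − 405.00 = -163.50.
Upper fence = Q3 + 1.5·IQR = 511.50 + 405.00 = 916.50.
505 lies within [-163.50, 916.50].

no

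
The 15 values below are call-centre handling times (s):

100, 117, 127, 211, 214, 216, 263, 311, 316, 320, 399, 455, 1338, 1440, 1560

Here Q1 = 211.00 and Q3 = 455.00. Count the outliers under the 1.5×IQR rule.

IQR = 244.00; fences at 211.00 − 366.00 = -155.00 and 455.00 + 366.00 = 821.00.
Outside the cutoffs: 1338, 1440, 1560.

3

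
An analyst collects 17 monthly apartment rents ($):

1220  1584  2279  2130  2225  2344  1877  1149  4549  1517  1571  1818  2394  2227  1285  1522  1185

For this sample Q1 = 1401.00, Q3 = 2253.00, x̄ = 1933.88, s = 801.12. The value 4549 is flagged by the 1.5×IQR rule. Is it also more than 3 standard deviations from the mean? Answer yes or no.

z = (4549 − 1933.88) / 801.12 = 3.26.
|z| = 3.26 > 3.

yes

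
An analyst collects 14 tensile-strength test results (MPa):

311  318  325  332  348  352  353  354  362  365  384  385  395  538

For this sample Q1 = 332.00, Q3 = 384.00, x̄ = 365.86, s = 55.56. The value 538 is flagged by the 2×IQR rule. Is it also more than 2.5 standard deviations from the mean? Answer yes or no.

z = (538 − 365.86) / 55.56 = 3.10.
|z| = 3.10 > 2.5.

yes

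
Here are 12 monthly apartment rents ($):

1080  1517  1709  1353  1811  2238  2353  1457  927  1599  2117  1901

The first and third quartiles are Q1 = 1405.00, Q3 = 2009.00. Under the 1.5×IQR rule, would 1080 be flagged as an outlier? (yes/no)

IQR = Q3 − Q1 = 2009.00 − 1405.00 = 604.00.
Lower fence = Q1 − 1.5·IQR = 1405.00 − 906.00 = 499.00.
Upper fence = Q3 + 1.5·IQR = 2009.00 + 906.00 = 2915.00.
1080 lies within [499.00, 2915.00].

no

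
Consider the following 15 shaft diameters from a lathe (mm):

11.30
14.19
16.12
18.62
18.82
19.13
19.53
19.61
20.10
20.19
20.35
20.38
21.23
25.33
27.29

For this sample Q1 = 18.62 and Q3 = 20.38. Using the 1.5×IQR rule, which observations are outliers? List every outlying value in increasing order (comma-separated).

IQR = Q3 − Q1 = 20.38 − 18.62 = 1.76.
Lower fence = Q1 − 1.5·IQR = 18.62 − 2.64 = 15.98.
Upper fence = Q3 + 1.5·IQR = 20.38 + 2.64 = 23.02.
11.30 < 15.98 → outlier.
14.19 < 15.98 → outlier.
25.33 > 23.02 → outlier.
27.29 > 23.02 → outlier.
All remaining values lie within [15.98, 23.02].

11.30, 14.19, 25.33, 27.29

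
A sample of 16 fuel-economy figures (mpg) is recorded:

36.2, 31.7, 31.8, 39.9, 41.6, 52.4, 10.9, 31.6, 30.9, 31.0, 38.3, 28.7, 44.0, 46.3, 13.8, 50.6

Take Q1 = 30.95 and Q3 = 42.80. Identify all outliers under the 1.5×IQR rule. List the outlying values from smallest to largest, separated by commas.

IQR = Q3 − Q1 = 42.80 − 30.95 = 11.85.
Lower fence = Q1 − 1.5·IQR = 30.95 − 17.775 = 13.175.
Upper fence = Q3 + 1.5·IQR = 42.80 + 17.775 = 60.575.
10.9 < 13.175 → outlier.
All remaining values lie within [13.175, 60.575].

10.9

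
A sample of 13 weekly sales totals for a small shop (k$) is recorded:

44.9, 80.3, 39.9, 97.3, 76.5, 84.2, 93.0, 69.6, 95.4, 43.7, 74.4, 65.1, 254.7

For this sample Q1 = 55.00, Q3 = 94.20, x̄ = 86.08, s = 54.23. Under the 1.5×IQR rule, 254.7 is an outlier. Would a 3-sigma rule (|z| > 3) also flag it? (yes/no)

yes

z = (254.7 − 86.08) / 54.23 = 3.11.
|z| = 3.11 > 3.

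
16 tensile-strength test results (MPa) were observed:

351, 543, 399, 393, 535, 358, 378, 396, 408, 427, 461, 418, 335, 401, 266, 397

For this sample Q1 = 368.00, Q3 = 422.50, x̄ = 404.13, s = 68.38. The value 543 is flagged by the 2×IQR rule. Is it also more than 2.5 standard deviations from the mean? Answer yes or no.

no

z = (543 − 404.13) / 68.38 = 2.03.
|z| = 2.03 ≤ 2.5.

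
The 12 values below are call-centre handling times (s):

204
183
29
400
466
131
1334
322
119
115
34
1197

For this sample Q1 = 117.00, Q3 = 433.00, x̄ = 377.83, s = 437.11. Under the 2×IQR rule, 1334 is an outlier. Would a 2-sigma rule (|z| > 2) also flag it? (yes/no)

z = (1334 − 377.83) / 437.11 = 2.19.
|z| = 2.19 > 2.

yes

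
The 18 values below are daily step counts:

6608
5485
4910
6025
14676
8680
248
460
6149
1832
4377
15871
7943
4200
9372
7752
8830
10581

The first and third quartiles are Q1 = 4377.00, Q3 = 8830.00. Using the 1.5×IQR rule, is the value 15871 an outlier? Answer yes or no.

IQR = Q3 − Q1 = 8830.00 − 4377.00 = 4453.00.
Lower fence = Q1 − 1.5·IQR = 4377.00 − 6679.50 = -2302.50.
Upper fence = Q3 + 1.5·IQR = 8830.00 + 6679.50 = 15509.50.
15871 lies above the upper fence.

yes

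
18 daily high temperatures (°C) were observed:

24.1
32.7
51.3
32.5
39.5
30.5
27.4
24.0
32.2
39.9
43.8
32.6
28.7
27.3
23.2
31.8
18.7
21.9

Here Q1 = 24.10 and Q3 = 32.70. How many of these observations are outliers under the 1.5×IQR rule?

1

IQR = 8.60; fences at 24.10 − 12.90 = 11.20 and 32.70 + 12.90 = 45.60.
Outside the cutoffs: 51.3.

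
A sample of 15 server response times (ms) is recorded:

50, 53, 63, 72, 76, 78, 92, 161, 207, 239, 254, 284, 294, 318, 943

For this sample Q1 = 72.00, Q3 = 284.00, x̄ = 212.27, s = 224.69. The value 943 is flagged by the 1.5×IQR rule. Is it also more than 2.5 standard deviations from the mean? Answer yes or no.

z = (943 − 212.27) / 224.69 = 3.25.
|z| = 3.25 > 2.5.

yes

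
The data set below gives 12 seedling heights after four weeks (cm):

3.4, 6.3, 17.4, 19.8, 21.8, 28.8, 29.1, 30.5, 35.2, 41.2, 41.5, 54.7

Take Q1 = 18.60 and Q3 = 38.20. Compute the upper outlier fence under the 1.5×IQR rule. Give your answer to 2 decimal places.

67.60

IQR = Q3 − Q1 = 38.20 − 18.60 = 19.60.
Lower fence = Q1 − 1.5·IQR = 18.60 − 29.40 = -10.80.
Upper fence = Q3 + 1.5·IQR = 38.20 + 29.40 = 67.60.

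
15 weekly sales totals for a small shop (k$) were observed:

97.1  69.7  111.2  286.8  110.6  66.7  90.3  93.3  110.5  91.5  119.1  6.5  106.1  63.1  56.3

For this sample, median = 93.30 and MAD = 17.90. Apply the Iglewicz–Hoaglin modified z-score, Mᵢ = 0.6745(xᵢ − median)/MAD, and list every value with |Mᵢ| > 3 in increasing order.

|Mᵢ| > 3 ⇔ |xᵢ − 93.30| > 3·17.90/0.6745 = 79.61.
So outliers lie outside [13.69, 172.91].
6.5: M = -3.27 → outlier.
286.8: M = 7.29 → outlier.

6.5, 286.8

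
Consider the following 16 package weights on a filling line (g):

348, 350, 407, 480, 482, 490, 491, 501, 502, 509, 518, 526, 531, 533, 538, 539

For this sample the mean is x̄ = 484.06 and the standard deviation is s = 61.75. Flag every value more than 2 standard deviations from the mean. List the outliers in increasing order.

Cutoffs at x̄ ± 2s: 484.06 ± 2·61.75 = [360.56, 607.56].
348: z = -2.20, |z| > 2 → outlier.
350: z = -2.17, |z| > 2 → outlier.
Every other value lies within [360.56, 607.56].

348, 350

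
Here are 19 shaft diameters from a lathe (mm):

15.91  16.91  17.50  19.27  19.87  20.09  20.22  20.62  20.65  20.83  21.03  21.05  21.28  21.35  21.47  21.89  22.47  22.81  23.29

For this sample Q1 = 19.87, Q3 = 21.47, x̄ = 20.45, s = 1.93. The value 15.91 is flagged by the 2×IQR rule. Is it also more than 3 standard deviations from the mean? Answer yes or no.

no

z = (15.91 − 20.45) / 1.93 = -2.35.
|z| = 2.35 ≤ 3.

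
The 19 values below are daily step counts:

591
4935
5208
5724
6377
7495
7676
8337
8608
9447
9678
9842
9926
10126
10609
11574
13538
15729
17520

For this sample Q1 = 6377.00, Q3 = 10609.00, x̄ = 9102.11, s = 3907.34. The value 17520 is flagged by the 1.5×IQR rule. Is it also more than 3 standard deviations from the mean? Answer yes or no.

z = (17520 − 9102.11) / 3907.34 = 2.15.
|z| = 2.15 ≤ 3.

no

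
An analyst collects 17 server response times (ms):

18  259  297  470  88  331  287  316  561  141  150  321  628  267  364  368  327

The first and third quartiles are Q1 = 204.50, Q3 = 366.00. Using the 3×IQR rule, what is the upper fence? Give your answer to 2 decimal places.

850.50

IQR = Q3 − Q1 = 366.00 − 204.50 = 161.50.
Lower fence = Q1 − 3·IQR = 204.50 − 484.50 = -280.00.
Upper fence = Q3 + 3·IQR = 366.00 + 484.50 = 850.50.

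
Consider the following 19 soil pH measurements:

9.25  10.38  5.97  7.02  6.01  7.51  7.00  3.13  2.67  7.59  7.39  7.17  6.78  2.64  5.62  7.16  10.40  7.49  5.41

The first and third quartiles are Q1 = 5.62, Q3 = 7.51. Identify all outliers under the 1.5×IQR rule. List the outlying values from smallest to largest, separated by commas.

2.64, 2.67, 10.38, 10.40

IQR = Q3 − Q1 = 7.51 − 5.62 = 1.89.
Lower fence = Q1 − 1.5·IQR = 5.62 − 2.835 = 2.785.
Upper fence = Q3 + 1.5·IQR = 7.51 + 2.835 = 10.345.
2.64 < 2.785 → outlier.
2.67 < 2.785 → outlier.
10.38 > 10.345 → outlier.
10.40 > 10.345 → outlier.
All remaining values lie within [2.785, 10.345].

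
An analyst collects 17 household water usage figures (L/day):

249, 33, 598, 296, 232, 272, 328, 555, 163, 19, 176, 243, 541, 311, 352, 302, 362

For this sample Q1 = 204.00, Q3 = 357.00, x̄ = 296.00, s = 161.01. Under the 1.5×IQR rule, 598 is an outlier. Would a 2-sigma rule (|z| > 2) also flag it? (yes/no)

z = (598 − 296.00) / 161.01 = 1.88.
|z| = 1.88 ≤ 2.

no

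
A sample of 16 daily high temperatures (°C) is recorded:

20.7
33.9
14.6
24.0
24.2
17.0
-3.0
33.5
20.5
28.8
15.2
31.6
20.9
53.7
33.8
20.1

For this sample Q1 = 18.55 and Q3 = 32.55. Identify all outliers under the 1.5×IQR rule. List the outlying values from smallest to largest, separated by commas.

IQR = Q3 − Q1 = 32.55 − 18.55 = 14.00.
Lower fence = Q1 − 1.5·IQR = 18.55 − 21.00 = -2.45.
Upper fence = Q3 + 1.5·IQR = 32.55 + 21.00 = 53.55.
-3.0 < -2.45 → outlier.
53.7 > 53.55 → outlier.
All remaining values lie within [-2.45, 53.55].

-3.0, 53.7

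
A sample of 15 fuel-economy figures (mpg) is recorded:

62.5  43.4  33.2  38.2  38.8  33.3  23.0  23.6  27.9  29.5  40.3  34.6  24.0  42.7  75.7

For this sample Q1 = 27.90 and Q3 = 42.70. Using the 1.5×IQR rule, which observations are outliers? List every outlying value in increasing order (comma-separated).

75.7

IQR = Q3 − Q1 = 42.70 − 27.90 = 14.80.
Lower fence = Q1 − 1.5·IQR = 27.90 − 22.20 = 5.70.
Upper fence = Q3 + 1.5·IQR = 42.70 + 22.20 = 64.90.
75.7 > 64.90 → outlier.
All remaining values lie within [5.70, 64.90].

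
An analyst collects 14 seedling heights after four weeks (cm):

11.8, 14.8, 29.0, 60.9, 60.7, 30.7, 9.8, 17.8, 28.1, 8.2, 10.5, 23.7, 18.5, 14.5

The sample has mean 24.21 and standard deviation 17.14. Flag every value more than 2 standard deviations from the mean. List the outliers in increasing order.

Cutoffs at x̄ ± 2s: 24.21 ± 2·17.14 = [-10.07, 58.49].
60.7: z = 2.13, |z| > 2 → outlier.
60.9: z = 2.14, |z| > 2 → outlier.
Every other value lies within [-10.07, 58.49].

60.7, 60.9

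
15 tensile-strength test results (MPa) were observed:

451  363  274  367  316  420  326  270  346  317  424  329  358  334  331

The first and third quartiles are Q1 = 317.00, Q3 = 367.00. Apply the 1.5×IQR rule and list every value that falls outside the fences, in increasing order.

IQR = Q3 − Q1 = 367.00 − 317.00 = 50.00.
Lower fence = Q1 − 1.5·IQR = 317.00 − 75.00 = 242.00.
Upper fence = Q3 + 1.5·IQR = 367.00 + 75.00 = 442.00.
451 > 442.00 → outlier.
All remaining values lie within [242.00, 442.00].

451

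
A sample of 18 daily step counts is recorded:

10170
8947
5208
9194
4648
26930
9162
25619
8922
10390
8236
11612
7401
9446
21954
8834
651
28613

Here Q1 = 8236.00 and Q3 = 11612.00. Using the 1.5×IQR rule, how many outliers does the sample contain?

IQR = 3376.00; fences at 8236.00 − 5064.00 = 3172.00 and 11612.00 + 5064.00 = 16676.00.
Outside the cutoffs: 651, 21954, 25619, 26930, 28613.

5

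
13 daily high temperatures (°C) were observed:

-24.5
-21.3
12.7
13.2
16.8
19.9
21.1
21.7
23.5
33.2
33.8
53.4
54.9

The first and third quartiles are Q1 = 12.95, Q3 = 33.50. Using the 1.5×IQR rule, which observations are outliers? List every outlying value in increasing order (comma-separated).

-24.5, -21.3

IQR = Q3 − Q1 = 33.50 − 12.95 = 20.55.
Lower fence = Q1 − 1.5·IQR = 12.95 − 30.825 = -17.875.
Upper fence = Q3 + 1.5·IQR = 33.50 + 30.825 = 64.325.
-24.5 < -17.875 → outlier.
-21.3 < -17.875 → outlier.
All remaining values lie within [-17.875, 64.325].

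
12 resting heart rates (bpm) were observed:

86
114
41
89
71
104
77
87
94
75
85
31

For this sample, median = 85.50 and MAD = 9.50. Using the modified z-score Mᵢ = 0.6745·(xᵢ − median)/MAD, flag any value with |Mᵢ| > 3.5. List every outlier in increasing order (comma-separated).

31

|Mᵢ| > 3.5 ⇔ |xᵢ − 85.50| > 3.5·9.50/0.6745 = 49.30.
So outliers lie outside [36.20, 134.80].
31: M = -3.87 → outlier.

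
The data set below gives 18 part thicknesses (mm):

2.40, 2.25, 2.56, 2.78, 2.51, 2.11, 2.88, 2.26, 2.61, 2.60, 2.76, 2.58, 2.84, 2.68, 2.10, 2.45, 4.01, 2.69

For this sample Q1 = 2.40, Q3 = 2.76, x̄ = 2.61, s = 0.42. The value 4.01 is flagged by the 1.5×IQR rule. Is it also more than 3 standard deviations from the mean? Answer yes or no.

yes

z = (4.01 − 2.61) / 0.42 = 3.33.
|z| = 3.33 > 3.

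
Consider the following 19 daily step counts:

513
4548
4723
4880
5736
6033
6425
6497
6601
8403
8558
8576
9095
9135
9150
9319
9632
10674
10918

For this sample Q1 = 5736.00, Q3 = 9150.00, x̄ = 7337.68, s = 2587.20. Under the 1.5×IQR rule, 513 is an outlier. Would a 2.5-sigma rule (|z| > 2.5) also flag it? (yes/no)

yes

z = (513 − 7337.68) / 2587.20 = -2.64.
|z| = 2.64 > 2.5.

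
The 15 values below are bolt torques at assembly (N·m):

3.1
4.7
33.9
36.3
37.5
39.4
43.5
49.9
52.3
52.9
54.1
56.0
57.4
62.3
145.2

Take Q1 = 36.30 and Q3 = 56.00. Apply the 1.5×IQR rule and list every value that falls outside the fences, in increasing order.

3.1, 4.7, 145.2

IQR = Q3 − Q1 = 56.00 − 36.30 = 19.70.
Lower fence = Q1 − 1.5·IQR = 36.30 − 29.55 = 6.75.
Upper fence = Q3 + 1.5·IQR = 56.00 + 29.55 = 85.55.
3.1 < 6.75 → outlier.
4.7 < 6.75 → outlier.
145.2 > 85.55 → outlier.
All remaining values lie within [6.75, 85.55].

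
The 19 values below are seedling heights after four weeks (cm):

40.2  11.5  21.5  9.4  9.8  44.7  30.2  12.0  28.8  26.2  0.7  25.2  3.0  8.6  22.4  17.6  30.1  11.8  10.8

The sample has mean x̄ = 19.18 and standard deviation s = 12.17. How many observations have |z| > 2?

1

Cutoffs: x̄ ± 2s = [-5.16, 43.52].
Outside the cutoffs: 44.7.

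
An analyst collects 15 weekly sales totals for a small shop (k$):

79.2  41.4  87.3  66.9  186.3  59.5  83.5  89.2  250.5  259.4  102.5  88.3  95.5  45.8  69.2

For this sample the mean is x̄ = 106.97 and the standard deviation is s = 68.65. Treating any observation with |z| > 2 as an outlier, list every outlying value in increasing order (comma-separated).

250.5, 259.4

Cutoffs at x̄ ± 2s: 106.97 ± 2·68.65 = [-30.33, 244.27].
250.5: z = 2.09, |z| > 2 → outlier.
259.4: z = 2.22, |z| > 2 → outlier.
Every other value lies within [-30.33, 244.27].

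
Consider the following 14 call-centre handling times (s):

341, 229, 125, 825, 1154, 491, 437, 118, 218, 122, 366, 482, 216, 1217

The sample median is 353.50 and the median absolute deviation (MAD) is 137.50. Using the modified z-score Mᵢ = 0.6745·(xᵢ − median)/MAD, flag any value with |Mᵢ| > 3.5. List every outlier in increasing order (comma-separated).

|Mᵢ| > 3.5 ⇔ |xᵢ − 353.50| > 3.5·137.50/0.6745 = 713.49.
So outliers lie outside [-359.99, 1066.99].
1154: M = 3.93 → outlier.
1217: M = 4.24 → outlier.

1154, 1217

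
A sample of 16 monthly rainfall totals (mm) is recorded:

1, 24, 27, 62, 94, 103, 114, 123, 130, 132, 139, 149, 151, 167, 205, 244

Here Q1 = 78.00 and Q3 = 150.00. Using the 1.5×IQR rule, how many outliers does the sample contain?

IQR = 72.00; fences at 78.00 − 108.00 = -30.00 and 150.00 + 108.00 = 258.00.
Every value lies within the cutoffs.

0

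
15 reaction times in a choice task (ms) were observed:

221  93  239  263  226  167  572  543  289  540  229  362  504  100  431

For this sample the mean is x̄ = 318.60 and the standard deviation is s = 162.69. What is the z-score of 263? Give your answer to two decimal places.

-0.34

z = (263 − 318.60) / 162.69 = -0.34.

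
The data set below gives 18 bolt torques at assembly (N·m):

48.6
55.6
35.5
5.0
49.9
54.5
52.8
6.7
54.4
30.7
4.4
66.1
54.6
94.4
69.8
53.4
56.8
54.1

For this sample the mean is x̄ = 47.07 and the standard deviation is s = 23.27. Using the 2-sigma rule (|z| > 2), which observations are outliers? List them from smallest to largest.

Cutoffs at x̄ ± 2s: 47.07 ± 2·23.27 = [0.53, 93.61].
94.4: z = 2.03, |z| > 2 → outlier.
Every other value lies within [0.53, 93.61].

94.4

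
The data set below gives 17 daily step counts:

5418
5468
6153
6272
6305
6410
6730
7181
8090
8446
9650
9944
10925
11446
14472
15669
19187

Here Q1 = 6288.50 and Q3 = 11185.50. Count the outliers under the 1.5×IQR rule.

IQR = 4897.00; fences at 6288.50 − 7345.50 = -1057.00 and 11185.50 + 7345.50 = 18531.00.
Outside the cutoffs: 19187.

1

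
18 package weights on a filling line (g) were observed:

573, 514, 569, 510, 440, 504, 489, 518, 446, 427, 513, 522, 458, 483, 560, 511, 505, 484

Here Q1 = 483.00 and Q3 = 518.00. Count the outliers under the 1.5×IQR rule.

2

IQR = 35.00; fences at 483.00 − 52.50 = 430.50 and 518.00 + 52.50 = 570.50.
Outside the cutoffs: 427, 573.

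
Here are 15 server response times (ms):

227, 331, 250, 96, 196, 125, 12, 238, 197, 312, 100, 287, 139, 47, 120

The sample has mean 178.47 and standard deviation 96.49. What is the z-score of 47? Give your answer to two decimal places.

-1.36

z = (47 − 178.47) / 96.49 = -1.36.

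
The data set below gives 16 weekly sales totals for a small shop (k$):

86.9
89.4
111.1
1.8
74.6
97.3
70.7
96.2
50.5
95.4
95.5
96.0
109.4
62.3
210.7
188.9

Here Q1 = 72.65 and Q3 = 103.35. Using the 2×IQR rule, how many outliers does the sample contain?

IQR = 30.70; fences at 72.65 − 61.40 = 11.25 and 103.35 + 61.40 = 164.75.
Outside the cutoffs: 1.8, 188.9, 210.7.

3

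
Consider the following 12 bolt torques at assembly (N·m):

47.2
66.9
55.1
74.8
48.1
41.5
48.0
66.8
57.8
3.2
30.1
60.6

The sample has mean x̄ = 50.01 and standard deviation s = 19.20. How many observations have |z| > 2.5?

Cutoffs: x̄ ± 2.5s = [2.01, 98.01].
Every value lies within the cutoffs.

0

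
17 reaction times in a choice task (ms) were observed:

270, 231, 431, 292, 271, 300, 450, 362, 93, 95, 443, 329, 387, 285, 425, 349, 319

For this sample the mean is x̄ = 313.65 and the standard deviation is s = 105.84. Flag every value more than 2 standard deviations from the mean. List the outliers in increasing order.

Cutoffs at x̄ ± 2s: 313.65 ± 2·105.84 = [101.97, 525.33].
93: z = -2.08, |z| > 2 → outlier.
95: z = -2.07, |z| > 2 → outlier.
Every other value lies within [101.97, 525.33].

93, 95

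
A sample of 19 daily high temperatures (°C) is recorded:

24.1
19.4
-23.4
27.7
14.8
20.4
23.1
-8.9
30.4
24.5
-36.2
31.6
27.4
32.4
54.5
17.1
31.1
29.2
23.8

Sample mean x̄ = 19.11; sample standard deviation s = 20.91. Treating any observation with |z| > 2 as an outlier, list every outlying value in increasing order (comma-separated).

Cutoffs at x̄ ± 2s: 19.11 ± 2·20.91 = [-22.71, 60.93].
-36.2: z = -2.65, |z| > 2 → outlier.
-23.4: z = -2.03, |z| > 2 → outlier.
Every other value lies within [-22.71, 60.93].

-36.2, -23.4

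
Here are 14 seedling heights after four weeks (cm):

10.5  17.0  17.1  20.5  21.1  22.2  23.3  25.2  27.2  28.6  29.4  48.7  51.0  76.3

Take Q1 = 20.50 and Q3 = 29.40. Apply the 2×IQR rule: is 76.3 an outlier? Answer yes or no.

IQR = Q3 − Q1 = 29.40 − 20.50 = 8.90.
Lower fence = Q1 − 2·IQR = 20.50 − 17.80 = 2.70.
Upper fence = Q3 + 2·IQR = 29.40 + 17.80 = 47.20.
76.3 lies above the upper fence.

yes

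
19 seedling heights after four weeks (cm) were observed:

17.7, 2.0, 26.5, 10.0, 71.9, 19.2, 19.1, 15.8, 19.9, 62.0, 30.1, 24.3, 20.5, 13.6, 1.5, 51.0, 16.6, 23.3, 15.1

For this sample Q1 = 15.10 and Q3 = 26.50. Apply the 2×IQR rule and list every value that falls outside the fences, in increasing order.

51.0, 62.0, 71.9

IQR = Q3 − Q1 = 26.50 − 15.10 = 11.40.
Lower fence = Q1 − 2·IQR = 15.10 − 22.80 = -7.70.
Upper fence = Q3 + 2·IQR = 26.50 + 22.80 = 49.30.
51.0 > 49.30 → outlier.
62.0 > 49.30 → outlier.
71.9 > 49.30 → outlier.
All remaining values lie within [-7.70, 49.30].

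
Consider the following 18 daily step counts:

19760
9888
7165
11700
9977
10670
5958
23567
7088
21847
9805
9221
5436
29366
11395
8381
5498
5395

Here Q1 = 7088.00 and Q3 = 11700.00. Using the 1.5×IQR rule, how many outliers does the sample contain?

4

IQR = 4612.00; fences at 7088.00 − 6918.00 = 170.00 and 11700.00 + 6918.00 = 18618.00.
Outside the cutoffs: 19760, 21847, 23567, 29366.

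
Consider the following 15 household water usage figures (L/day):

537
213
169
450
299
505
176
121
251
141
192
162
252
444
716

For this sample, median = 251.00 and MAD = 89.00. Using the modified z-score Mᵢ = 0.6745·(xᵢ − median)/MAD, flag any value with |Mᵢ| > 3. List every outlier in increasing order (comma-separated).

|Mᵢ| > 3 ⇔ |xᵢ − 251.00| > 3·89.00/0.6745 = 395.85.
So outliers lie outside [-144.85, 646.85].
716: M = 3.52 → outlier.

716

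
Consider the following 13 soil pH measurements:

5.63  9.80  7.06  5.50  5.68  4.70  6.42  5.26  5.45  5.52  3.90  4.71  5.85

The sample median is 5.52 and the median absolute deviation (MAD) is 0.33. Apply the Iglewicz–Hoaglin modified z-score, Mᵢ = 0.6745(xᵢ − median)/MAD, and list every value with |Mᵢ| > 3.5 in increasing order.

|Mᵢ| > 3.5 ⇔ |xᵢ − 5.52| > 3.5·0.33/0.6745 = 1.71.
So outliers lie outside [3.81, 7.23].
9.80: M = 8.75 → outlier.

9.80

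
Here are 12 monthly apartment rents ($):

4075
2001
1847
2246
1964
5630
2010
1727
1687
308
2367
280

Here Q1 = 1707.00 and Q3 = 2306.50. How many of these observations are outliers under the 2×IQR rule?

4

IQR = 599.50; fences at 1707.00 − 1199.00 = 508.00 and 2306.50 + 1199.00 = 3505.50.
Outside the cutoffs: 280, 308, 4075, 5630.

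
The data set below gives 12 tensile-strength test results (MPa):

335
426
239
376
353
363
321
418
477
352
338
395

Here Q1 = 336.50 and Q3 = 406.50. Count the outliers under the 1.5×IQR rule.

IQR = 70.00; fences at 336.50 − 105.00 = 231.50 and 406.50 + 105.00 = 511.50.
Every value lies within the cutoffs.

0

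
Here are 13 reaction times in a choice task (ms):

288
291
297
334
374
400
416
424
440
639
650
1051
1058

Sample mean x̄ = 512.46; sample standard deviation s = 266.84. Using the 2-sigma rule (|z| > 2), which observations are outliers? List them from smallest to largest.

Cutoffs at x̄ ± 2s: 512.46 ± 2·266.84 = [-21.22, 1046.14].
1051: z = 2.02, |z| > 2 → outlier.
1058: z = 2.04, |z| > 2 → outlier.
Every other value lies within [-21.22, 1046.14].

1051, 1058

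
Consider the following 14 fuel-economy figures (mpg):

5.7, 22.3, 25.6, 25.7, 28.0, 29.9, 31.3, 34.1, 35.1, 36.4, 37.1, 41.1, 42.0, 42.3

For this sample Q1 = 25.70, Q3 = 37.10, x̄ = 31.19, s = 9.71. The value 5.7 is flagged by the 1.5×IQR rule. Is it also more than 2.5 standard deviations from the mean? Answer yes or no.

yes

z = (5.7 − 31.19) / 9.71 = -2.63.
|z| = 2.63 > 2.5.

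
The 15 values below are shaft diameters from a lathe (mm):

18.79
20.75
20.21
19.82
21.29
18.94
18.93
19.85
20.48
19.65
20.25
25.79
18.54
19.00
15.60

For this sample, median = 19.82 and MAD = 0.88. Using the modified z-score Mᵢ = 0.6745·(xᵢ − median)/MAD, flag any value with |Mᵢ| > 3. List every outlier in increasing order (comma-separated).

15.60, 25.79

|Mᵢ| > 3 ⇔ |xᵢ − 19.82| > 3·0.88/0.6745 = 3.91.
So outliers lie outside [15.91, 23.73].
15.60: M = -3.23 → outlier.
25.79: M = 4.58 → outlier.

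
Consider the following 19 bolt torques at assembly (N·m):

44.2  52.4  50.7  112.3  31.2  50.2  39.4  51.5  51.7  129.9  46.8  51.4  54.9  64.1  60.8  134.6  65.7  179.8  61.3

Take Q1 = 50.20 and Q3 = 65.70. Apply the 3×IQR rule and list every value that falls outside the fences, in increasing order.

IQR = Q3 − Q1 = 65.70 − 50.20 = 15.50.
Lower fence = Q1 − 3·IQR = 50.20 − 46.50 = 3.70.
Upper fence = Q3 + 3·IQR = 65.70 + 46.50 = 112.20.
112.3 > 112.20 → outlier.
129.9 > 112.20 → outlier.
134.6 > 112.20 → outlier.
179.8 > 112.20 → outlier.
All remaining values lie within [3.70, 112.20].

112.3, 129.9, 134.6, 179.8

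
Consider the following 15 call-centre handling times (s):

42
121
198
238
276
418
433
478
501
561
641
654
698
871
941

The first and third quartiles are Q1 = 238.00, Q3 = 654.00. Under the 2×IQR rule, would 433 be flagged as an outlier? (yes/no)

IQR = Q3 − Q1 = 654.00 − 238.00 = 416.00.
Lower fence = Q1 − 2·IQR = 238.00 − 832.00 = -594.00.
Upper fence = Q3 + 2·IQR = 654.00 + 832.00 = 1486.00.
433 lies within [-594.00, 1486.00].

no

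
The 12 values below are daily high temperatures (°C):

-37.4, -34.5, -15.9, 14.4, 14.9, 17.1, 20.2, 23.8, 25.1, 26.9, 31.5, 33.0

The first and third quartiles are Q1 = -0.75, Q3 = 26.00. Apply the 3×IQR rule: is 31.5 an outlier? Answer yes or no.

IQR = Q3 − Q1 = 26.00 − -0.75 = 26.75.
Lower fence = Q1 − 3·IQR = -0.75 − 80.25 = -81.00.
Upper fence = Q3 + 3·IQR = 26.00 + 80.25 = 106.25.
31.5 lies within [-81.00, 106.25].

no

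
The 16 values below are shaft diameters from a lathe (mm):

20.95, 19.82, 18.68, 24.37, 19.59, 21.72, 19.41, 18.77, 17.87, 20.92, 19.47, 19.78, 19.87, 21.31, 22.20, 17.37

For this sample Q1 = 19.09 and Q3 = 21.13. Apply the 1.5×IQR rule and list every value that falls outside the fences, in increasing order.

24.37

IQR = Q3 − Q1 = 21.13 − 19.09 = 2.04.
Lower fence = Q1 − 1.5·IQR = 19.09 − 3.06 = 16.03.
Upper fence = Q3 + 1.5·IQR = 21.13 + 3.06 = 24.19.
24.37 > 24.19 → outlier.
All remaining values lie within [16.03, 24.19].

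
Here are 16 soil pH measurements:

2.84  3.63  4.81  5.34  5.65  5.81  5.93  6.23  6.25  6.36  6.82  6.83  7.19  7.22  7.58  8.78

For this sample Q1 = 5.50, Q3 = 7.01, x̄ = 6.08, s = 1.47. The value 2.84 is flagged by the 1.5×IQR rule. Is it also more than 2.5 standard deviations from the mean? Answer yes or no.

no

z = (2.84 − 6.08) / 1.47 = -2.20.
|z| = 2.20 ≤ 2.5.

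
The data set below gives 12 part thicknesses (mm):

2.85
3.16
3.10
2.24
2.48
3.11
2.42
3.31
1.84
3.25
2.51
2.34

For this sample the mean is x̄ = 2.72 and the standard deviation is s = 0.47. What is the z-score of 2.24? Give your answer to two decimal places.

-1.02

z = (2.24 − 2.72) / 0.47 = -1.02.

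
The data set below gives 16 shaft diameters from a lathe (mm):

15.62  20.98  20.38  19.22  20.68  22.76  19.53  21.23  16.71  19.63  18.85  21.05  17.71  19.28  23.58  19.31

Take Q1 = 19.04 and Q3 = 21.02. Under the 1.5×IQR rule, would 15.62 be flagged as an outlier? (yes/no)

IQR = Q3 − Q1 = 21.02 − 19.04 = 1.98.
Lower fence = Q1 − 1.5·IQR = 19.04 − 2.97 = 16.07.
Upper fence = Q3 + 1.5·IQR = 21.02 + 2.97 = 23.99.
15.62 lies below the lower fence.

yes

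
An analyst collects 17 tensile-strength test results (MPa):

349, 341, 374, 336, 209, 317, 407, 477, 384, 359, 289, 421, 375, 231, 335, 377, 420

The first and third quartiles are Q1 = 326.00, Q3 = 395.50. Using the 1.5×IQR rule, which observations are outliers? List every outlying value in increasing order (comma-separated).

209

IQR = Q3 − Q1 = 395.50 − 326.00 = 69.50.
Lower fence = Q1 − 1.5·IQR = 326.00 − 104.25 = 221.75.
Upper fence = Q3 + 1.5·IQR = 395.50 + 104.25 = 499.75.
209 < 221.75 → outlier.
All remaining values lie within [221.75, 499.75].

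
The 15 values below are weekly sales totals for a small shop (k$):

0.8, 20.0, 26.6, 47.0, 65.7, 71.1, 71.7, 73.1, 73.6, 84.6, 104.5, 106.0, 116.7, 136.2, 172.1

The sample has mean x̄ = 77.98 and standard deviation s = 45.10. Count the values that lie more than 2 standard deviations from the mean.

Cutoffs: x̄ ± 2s = [-12.22, 168.18].
Outside the cutoffs: 172.1.

1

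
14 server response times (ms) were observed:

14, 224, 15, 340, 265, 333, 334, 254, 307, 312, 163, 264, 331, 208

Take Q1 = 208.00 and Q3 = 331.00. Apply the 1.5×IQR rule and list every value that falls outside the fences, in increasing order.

14, 15

IQR = Q3 − Q1 = 331.00 − 208.00 = 123.00.
Lower fence = Q1 − 1.5·IQR = 208.00 − 184.50 = 23.50.
Upper fence = Q3 + 1.5·IQR = 331.00 + 184.50 = 515.50.
14 < 23.50 → outlier.
15 < 23.50 → outlier.
All remaining values lie within [23.50, 515.50].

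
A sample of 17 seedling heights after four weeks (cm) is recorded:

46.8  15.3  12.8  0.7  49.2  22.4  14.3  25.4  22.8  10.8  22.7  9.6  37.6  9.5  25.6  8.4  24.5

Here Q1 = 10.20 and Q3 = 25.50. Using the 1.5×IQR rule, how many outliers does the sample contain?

IQR = 15.30; fences at 10.20 − 22.95 = -12.75 and 25.50 + 22.95 = 48.45.
Outside the cutoffs: 49.2.

1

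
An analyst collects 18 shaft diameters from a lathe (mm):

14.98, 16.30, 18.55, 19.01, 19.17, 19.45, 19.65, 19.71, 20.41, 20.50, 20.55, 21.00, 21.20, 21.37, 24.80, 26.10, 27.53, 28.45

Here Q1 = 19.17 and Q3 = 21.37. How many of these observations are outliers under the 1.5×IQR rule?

5

IQR = 2.20; fences at 19.17 − 3.30 = 15.87 and 21.37 + 3.30 = 24.67.
Outside the cutoffs: 14.98, 24.80, 26.10, 27.53, 28.45.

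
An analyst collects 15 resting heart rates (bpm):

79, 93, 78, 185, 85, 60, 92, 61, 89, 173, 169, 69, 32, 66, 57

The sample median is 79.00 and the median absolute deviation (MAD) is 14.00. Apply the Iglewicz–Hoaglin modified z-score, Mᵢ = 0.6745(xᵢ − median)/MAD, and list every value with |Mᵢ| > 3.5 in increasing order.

169, 173, 185

|Mᵢ| > 3.5 ⇔ |xᵢ − 79.00| > 3.5·14.00/0.6745 = 72.65.
So outliers lie outside [6.35, 151.65].
169: M = 4.34 → outlier.
173: M = 4.53 → outlier.
185: M = 5.11 → outlier.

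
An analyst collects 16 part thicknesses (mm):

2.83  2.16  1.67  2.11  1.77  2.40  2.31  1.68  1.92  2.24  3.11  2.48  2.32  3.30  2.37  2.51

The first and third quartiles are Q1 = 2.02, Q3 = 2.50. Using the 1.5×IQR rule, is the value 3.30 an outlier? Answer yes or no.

yes

IQR = Q3 − Q1 = 2.50 − 2.02 = 0.48.
Lower fence = Q1 − 1.5·IQR = 2.02 − 0.72 = 1.30.
Upper fence = Q3 + 1.5·IQR = 2.50 + 0.72 = 3.22.
3.30 lies above the upper fence.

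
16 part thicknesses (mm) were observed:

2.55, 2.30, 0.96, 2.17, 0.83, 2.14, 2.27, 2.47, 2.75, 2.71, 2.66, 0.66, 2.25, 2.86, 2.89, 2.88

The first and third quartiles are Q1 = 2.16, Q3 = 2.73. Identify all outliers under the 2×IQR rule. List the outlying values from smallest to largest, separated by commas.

IQR = Q3 − Q1 = 2.73 − 2.16 = 0.57.
Lower fence = Q1 − 2·IQR = 2.16 − 1.14 = 1.02.
Upper fence = Q3 + 2·IQR = 2.73 + 1.14 = 3.87.
0.66 < 1.02 → outlier.
0.83 < 1.02 → outlier.
0.96 < 1.02 → outlier.
All remaining values lie within [1.02, 3.87].

0.66, 0.83, 0.96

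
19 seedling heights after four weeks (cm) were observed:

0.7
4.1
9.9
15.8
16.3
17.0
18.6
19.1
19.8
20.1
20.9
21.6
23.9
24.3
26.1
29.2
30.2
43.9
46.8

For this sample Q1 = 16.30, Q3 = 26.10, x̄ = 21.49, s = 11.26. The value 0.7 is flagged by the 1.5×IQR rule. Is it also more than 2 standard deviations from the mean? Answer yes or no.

z = (0.7 − 21.49) / 11.26 = -1.85.
|z| = 1.85 ≤ 2.

no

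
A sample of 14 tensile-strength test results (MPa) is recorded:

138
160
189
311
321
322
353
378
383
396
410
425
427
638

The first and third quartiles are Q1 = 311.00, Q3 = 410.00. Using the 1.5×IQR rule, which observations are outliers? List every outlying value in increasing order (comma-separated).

IQR = Q3 − Q1 = 410.00 − 311.00 = 99.00.
Lower fence = Q1 − 1.5·IQR = 311.00 − 148.50 = 162.50.
Upper fence = Q3 + 1.5·IQR = 410.00 + 148.50 = 558.50.
138 < 162.50 → outlier.
160 < 162.50 → outlier.
638 > 558.50 → outlier.
All remaining values lie within [162.50, 558.50].

138, 160, 638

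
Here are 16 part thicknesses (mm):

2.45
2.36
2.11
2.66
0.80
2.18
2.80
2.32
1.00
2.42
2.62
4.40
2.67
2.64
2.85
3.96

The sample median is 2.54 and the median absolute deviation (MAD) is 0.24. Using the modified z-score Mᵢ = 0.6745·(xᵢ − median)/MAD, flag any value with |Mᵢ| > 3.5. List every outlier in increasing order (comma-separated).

|Mᵢ| > 3.5 ⇔ |xᵢ − 2.54| > 3.5·0.24/0.6745 = 1.25.
So outliers lie outside [1.29, 3.79].
0.80: M = -4.89 → outlier.
1.00: M = -4.33 → outlier.
3.96: M = 3.99 → outlier.
4.40: M = 5.23 → outlier.

0.80, 1.00, 3.96, 4.40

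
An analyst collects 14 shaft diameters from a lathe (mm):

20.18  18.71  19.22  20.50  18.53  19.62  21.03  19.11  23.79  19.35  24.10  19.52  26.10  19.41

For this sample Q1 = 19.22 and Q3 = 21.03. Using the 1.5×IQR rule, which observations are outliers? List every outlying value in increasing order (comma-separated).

23.79, 24.10, 26.10

IQR = Q3 − Q1 = 21.03 − 19.22 = 1.81.
Lower fence = Q1 − 1.5·IQR = 19.22 − 2.715 = 16.505.
Upper fence = Q3 + 1.5·IQR = 21.03 + 2.715 = 23.745.
23.79 > 23.745 → outlier.
24.10 > 23.745 → outlier.
26.10 > 23.745 → outlier.
All remaining values lie within [16.505, 23.745].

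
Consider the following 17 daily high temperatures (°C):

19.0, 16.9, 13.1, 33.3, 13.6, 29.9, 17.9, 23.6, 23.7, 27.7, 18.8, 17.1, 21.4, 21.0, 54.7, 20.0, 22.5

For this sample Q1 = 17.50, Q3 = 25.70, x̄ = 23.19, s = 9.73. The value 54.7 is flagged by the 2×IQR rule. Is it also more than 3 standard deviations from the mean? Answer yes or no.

z = (54.7 − 23.19) / 9.73 = 3.24.
|z| = 3.24 > 3.

yes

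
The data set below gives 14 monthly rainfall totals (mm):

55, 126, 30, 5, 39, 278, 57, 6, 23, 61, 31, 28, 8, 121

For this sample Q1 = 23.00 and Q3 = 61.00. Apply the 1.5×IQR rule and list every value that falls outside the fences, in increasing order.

IQR = Q3 − Q1 = 61.00 − 23.00 = 38.00.
Lower fence = Q1 − 1.5·IQR = 23.00 − 57.00 = -34.00.
Upper fence = Q3 + 1.5·IQR = 61.00 + 57.00 = 118.00.
121 > 118.00 → outlier.
126 > 118.00 → outlier.
278 > 118.00 → outlier.
All remaining values lie within [-34.00, 118.00].

121, 126, 278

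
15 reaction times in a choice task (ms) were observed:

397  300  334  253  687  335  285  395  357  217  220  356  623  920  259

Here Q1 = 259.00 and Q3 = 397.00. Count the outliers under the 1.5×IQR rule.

3

IQR = 138.00; fences at 259.00 − 207.00 = 52.00 and 397.00 + 207.00 = 604.00.
Outside the cutoffs: 623, 687, 920.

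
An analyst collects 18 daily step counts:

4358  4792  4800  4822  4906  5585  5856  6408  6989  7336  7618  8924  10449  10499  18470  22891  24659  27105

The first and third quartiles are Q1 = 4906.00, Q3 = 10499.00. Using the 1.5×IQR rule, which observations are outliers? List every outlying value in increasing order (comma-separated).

22891, 24659, 27105

IQR = Q3 − Q1 = 10499.00 − 4906.00 = 5593.00.
Lower fence = Q1 − 1.5·IQR = 4906.00 − 8389.50 = -3483.50.
Upper fence = Q3 + 1.5·IQR = 10499.00 + 8389.50 = 18888.50.
22891 > 18888.50 → outlier.
24659 > 18888.50 → outlier.
27105 > 18888.50 → outlier.
All remaining values lie within [-3483.50, 18888.50].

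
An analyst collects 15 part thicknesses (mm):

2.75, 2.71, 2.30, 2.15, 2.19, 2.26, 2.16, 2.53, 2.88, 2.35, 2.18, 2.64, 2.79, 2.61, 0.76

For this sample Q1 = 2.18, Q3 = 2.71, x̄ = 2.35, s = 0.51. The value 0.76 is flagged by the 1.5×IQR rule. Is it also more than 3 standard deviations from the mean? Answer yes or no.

yes

z = (0.76 − 2.35) / 0.51 = -3.12.
|z| = 3.12 > 3.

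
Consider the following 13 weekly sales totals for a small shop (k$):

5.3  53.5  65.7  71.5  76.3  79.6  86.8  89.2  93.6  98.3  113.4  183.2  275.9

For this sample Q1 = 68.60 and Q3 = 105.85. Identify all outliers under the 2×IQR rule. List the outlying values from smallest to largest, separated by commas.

183.2, 275.9

IQR = Q3 − Q1 = 105.85 − 68.60 = 37.25.
Lower fence = Q1 − 2·IQR = 68.60 − 74.50 = -5.90.
Upper fence = Q3 + 2·IQR = 105.85 + 74.50 = 180.35.
183.2 > 180.35 → outlier.
275.9 > 180.35 → outlier.
All remaining values lie within [-5.90, 180.35].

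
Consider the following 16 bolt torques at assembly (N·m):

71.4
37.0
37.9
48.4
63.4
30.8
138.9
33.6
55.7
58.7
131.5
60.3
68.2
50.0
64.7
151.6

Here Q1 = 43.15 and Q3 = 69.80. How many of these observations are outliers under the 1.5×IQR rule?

IQR = 26.65; fences at 43.15 − 39.975 = 3.175 and 69.80 + 39.975 = 109.775.
Outside the cutoffs: 131.5, 138.9, 151.6.

3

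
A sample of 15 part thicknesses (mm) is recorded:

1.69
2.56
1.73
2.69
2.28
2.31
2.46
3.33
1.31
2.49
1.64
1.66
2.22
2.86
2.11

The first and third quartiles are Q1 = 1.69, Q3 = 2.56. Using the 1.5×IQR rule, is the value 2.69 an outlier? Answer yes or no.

no

IQR = Q3 − Q1 = 2.56 − 1.69 = 0.87.
Lower fence = Q1 − 1.5·IQR = 1.69 − 1.305 = 0.385.
Upper fence = Q3 + 1.5·IQR = 2.56 + 1.305 = 3.865.
2.69 lies within [0.385, 3.865].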